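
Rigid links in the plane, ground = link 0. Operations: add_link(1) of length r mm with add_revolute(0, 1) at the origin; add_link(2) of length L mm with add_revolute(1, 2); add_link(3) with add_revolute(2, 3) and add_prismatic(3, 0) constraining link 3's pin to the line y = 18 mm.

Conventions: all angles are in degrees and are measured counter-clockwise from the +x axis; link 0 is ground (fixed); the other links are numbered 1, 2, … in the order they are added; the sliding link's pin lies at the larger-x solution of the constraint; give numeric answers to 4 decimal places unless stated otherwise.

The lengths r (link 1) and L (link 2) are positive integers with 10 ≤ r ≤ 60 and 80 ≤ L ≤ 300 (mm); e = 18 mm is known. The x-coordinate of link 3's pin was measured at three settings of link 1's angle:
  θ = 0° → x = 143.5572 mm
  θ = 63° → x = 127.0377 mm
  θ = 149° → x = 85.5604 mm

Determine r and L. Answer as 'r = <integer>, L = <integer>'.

constraint per measurement: (x − r cos θ)² + (r sin θ − e)² = L²
subtracting the θ₁ and θ₂ equations cancels the r² and L² terms:
r = (x₁² − x₂²) / (2[(x₁cos θ₁ + e sin θ₁) − (x₂cos θ₂ + e sin θ₂)]) = 32.0000 → r = 32
L² = (x₁ − r cos θ₁)² + (r sin θ₁ − e)² = 12769.0089 → L = 113.0000 → L = 113
check at θ₃=149°: x = 85.5604 (printed 85.5604) ✓

r = 32, L = 113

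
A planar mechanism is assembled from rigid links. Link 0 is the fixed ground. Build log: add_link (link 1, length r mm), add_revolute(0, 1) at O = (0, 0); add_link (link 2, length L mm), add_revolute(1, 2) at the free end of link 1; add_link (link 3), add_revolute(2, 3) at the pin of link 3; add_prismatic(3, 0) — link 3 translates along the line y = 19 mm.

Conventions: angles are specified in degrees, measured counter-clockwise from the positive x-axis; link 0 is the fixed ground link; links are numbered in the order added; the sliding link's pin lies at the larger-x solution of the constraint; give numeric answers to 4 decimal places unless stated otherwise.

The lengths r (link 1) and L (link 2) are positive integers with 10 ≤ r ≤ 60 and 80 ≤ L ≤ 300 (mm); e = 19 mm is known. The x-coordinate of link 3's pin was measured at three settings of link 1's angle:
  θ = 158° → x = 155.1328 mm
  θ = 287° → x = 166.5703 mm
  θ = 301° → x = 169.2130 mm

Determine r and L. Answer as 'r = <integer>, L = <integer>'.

constraint per measurement: (x − r cos θ)² + (r sin θ − e)² = L²
subtracting the θ₁ and θ₂ equations cancels the r² and L² terms:
r = (x₁² − x₂²) / (2[(x₁cos θ₁ + e sin θ₁) − (x₂cos θ₂ + e sin θ₂)]) = 11.0000 → r = 11
L² = (x₁ − r cos θ₁)² + (r sin θ₁ − e)² = 27556.0059 → L = 166.0000 → L = 166
check at θ₃=301°: x = 169.2130 (printed 169.2130) ✓

r = 11, L = 166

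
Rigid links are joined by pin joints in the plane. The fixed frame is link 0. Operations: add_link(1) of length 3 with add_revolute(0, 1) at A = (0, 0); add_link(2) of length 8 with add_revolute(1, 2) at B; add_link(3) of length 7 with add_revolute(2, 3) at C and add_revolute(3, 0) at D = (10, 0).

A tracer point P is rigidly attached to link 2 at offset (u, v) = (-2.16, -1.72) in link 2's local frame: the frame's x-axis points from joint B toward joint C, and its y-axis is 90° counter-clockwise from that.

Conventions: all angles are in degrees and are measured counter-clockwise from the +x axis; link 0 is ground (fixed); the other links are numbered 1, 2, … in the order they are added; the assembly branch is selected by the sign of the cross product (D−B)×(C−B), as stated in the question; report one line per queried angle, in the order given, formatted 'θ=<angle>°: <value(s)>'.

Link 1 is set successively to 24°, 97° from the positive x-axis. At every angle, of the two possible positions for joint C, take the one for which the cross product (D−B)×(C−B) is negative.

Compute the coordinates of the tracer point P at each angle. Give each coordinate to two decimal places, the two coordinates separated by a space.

A=(0,0), D=(10.00,0)
θ=24°: B = A + 3.00·(cos24°, sin24°) = (2.7406, 1.2202)
θ=24°: |BD| = 7.3612
θ=24°: circle(B,8.00) ∩ circle(D,7.00): a=4.6995, h=6.4742
θ=24°:   candidates: C₊=(8.4483,6.8258) cross=47.658; C₋=(6.3019,-5.9434) cross=-47.658
θ=24°:   branch - wants cross < 0 → take C=(6.3019,-5.9434) (cross=-47.658)
θ=24°: ex = (C−B)/|BC| = (0.4452,-0.8955); ey = (0.8955,0.4452)
θ=24°: P = B + -2.16·ex + -1.72·ey = (0.2389,2.3887)
θ=97°: B = A + 3.00·(cos97°, sin97°) = (-0.3656, 2.9776)
θ=97°: |BD| = 10.7848
θ=97°: circle(B,8.00) ∩ circle(D,7.00): a=6.0878, h=5.1902
θ=97°:   candidates: C₊=(6.9186,6.2853) cross=55.976; C₋=(4.0526,-3.6917) cross=-55.976
θ=97°:   branch - wants cross < 0 → take C=(4.0526,-3.6917) (cross=-55.976)
θ=97°: ex = (C−B)/|BC| = (0.5523,-0.8337); ey = (0.8337,0.5523)
θ=97°: P = B + -2.16·ex + -1.72·ey = (-2.9924,3.8284)

θ=24°: 0.24 2.39
θ=97°: -2.99 3.83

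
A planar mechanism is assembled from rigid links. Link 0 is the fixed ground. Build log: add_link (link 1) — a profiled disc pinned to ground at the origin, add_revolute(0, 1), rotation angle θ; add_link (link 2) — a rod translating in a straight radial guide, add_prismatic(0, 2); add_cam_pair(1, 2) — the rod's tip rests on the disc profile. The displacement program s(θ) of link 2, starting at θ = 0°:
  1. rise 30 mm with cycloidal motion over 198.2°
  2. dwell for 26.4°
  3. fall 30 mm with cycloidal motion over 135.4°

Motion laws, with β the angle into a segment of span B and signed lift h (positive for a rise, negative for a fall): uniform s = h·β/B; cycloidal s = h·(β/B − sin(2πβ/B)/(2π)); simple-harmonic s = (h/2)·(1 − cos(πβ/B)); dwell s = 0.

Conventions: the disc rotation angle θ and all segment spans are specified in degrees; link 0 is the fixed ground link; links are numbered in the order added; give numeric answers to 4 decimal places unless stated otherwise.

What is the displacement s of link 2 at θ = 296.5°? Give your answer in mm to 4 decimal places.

seg 1 [0°–198.2°] cycloidal, h=30: full span → s += 30 → s = 30.0000
seg 2 [198.2°–224.6°] dwell: s stays 30.0000
seg 3 [224.6°–360°] cycloidal, h=-30: θ=296.5° here. β=71.9, B=135.4. -30·(0.5310 − sin(2π·0.5310)/(2π)) = -16.8553 → s = 13.1447

13.1447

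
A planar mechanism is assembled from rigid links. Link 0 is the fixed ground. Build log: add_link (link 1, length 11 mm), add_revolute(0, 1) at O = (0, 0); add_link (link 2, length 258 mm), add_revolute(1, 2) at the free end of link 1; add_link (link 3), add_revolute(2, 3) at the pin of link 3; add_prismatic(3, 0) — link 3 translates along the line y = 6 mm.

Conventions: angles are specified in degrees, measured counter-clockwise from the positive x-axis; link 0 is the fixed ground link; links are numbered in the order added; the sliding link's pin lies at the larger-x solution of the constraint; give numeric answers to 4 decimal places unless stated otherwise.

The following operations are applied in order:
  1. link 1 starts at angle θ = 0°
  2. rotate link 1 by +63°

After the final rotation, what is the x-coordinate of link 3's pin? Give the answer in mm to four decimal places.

geometry: r = 11 mm, L = 258 mm, e = 6 mm; θ starts at 0°
rotate link 1 by +63°: θ ← 0° +63° = 63°
crank pin P = (r cos θ, r sin θ) = (4.993895, 9.801072)
h = r sin θ − e = 9.801072 − 6 = 3.801072
x = r cos θ + √(L² − h²) = 4.993895 + 257.971998 = 262.965894

262.9659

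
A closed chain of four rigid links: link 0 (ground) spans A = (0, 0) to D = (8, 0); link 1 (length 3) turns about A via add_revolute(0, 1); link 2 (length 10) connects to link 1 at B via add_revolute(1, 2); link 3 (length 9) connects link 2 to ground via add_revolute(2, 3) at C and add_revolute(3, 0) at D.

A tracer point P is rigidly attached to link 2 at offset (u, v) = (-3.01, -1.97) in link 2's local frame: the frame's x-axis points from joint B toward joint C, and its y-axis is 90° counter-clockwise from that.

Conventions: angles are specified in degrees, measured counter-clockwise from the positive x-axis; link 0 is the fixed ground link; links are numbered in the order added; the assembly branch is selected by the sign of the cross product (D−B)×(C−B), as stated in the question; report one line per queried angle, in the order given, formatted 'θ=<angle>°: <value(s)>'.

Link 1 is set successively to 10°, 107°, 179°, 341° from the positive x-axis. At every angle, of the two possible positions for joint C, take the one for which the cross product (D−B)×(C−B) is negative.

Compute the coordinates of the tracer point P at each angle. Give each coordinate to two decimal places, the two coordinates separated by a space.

A=(0,0), D=(8.00,0)
θ=10°: B = A + 3.00·(cos10°, sin10°) = (2.9544, 0.5209)
θ=10°: |BD| = 5.0724
θ=10°: circle(B,10.00) ∩ circle(D,9.00): a=4.4091, h=8.9755
θ=10°:   candidates: C₊=(8.2620,8.9962) cross=45.527; C₋=(6.4184,-8.8599) cross=-45.527
θ=10°:   branch - wants cross < 0 → take C=(6.4184,-8.8599) (cross=-45.527)
θ=10°: ex = (C−B)/|BC| = (0.3464,-0.9381); ey = (0.9381,0.3464)
θ=10°: P = B + -3.01·ex + -1.97·ey = (0.0637,2.6622)
θ=107°: B = A + 3.00·(cos107°, sin107°) = (-0.8771, 2.8689)
θ=107°: |BD| = 9.3292
θ=107°: circle(B,10.00) ∩ circle(D,9.00): a=5.6829, h=8.2283
θ=107°:   candidates: C₊=(7.0608,8.9509) cross=76.763; C₋=(2.0000,-6.7082) cross=-76.763
θ=107°:   branch - wants cross < 0 → take C=(2.0000,-6.7082) (cross=-76.763)
θ=107°: ex = (C−B)/|BC| = (0.2877,-0.9577); ey = (0.9577,0.2877)
θ=107°: P = B + -3.01·ex + -1.97·ey = (-3.6298,5.1848)
θ=179°: B = A + 3.00·(cos179°, sin179°) = (-2.9995, 0.0524)
θ=179°: |BD| = 10.9997
θ=179°: circle(B,10.00) ∩ circle(D,9.00): a=6.3635, h=7.7140
θ=179°:   candidates: C₊=(3.4006,7.7360) cross=84.852; C₋=(3.3272,-7.6919) cross=-84.852
θ=179°:   branch - wants cross < 0 → take C=(3.3272,-7.6919) (cross=-84.852)
θ=179°: ex = (C−B)/|BC| = (0.6327,-0.7744); ey = (0.7744,0.6327)
θ=179°: P = B + -3.01·ex + -1.97·ey = (-6.4295,1.1370)
θ=341°: B = A + 3.00·(cos341°, sin341°) = (2.8366, -0.9767)
θ=341°: |BD| = 5.2550
θ=341°: circle(B,10.00) ∩ circle(D,9.00): a=4.4353, h=8.9626
θ=341°:   candidates: C₊=(5.5288,8.6541) cross=47.099; C₋=(8.8604,-8.9588) cross=-47.099
θ=341°:   branch - wants cross < 0 → take C=(8.8604,-8.9588) (cross=-47.099)
θ=341°: ex = (C−B)/|BC| = (0.6024,-0.7982); ey = (0.7982,0.6024)
θ=341°: P = B + -3.01·ex + -1.97·ey = (-0.5491,0.2392)

θ=10°: 0.06 2.66
θ=107°: -3.63 5.18
θ=179°: -6.43 1.14
θ=341°: -0.55 0.24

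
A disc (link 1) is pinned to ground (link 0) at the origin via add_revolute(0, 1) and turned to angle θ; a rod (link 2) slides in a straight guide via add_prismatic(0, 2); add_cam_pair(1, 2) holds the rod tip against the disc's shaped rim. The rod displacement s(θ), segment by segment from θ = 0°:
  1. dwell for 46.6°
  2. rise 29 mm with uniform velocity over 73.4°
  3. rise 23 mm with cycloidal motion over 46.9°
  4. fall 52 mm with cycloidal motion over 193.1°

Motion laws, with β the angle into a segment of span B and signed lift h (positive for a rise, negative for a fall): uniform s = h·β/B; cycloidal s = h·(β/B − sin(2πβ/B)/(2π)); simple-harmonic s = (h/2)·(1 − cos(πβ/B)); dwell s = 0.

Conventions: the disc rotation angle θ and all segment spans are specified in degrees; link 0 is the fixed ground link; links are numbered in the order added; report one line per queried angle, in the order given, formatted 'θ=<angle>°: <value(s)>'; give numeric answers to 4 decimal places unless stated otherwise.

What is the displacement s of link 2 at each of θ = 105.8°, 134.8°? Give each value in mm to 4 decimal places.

segment 1 (0° to 46.6°, dwell): s unchanged at 0.0000
θ = 105.8° falls in segment 2 (46.6° to 120°, uniform, h = 29): β = 105.8 − 46.6 = 59.2°, B = 73.4°; Δs = 29·59.2/73.4 = 23.3896; s = 0.0000 + 23.3896 = 23.3896
segment 2 (46.6° to 120°, uniform, h = 29) is passed completely: s = 0.0000 + (29) = 29.0000
θ = 134.8° falls in segment 3 (120° to 166.9°, cycloidal, h = 23): β = 134.8 − 120 = 14.8°, B = 46.9°; Δs = 23·(0.3156 − sin(2π·0.3156)/(2π)) = 3.9037; s = 29.0000 + 3.9037 = 32.9037

θ=105.8°: 23.3896
θ=134.8°: 32.9037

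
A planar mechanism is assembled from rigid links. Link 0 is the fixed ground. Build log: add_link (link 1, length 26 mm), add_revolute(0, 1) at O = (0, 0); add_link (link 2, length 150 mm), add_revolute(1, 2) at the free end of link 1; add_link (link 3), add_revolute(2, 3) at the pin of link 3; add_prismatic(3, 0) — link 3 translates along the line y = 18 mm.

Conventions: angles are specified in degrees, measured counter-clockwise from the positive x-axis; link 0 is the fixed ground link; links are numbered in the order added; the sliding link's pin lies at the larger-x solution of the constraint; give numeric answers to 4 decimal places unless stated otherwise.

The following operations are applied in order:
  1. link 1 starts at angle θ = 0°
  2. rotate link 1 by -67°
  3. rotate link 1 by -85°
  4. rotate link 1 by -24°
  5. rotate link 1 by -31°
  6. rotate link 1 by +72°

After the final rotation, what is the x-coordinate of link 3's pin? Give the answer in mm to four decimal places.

geometry: r = 26 mm, L = 150 mm, e = 18 mm; θ starts at 0°
rotate link 1 by -67°: θ ← 0° -67° = -67°
rotate link 1 by -85°: θ ← -67° -85° = -152°
rotate link 1 by -24°: θ ← -152° -24° = -176°
rotate link 1 by -31°: θ ← -176° -31° = -207°
rotate link 1 by +72°: θ ← -207° +72° = -135°
crank pin P = (r cos θ, r sin θ) = (-18.384776, -18.384776)
h = r sin θ − e = -18.384776 − 18 = -36.384776
x = r cos θ + √(L² − h²) = -18.384776 + 145.520267 = 127.135491

127.1355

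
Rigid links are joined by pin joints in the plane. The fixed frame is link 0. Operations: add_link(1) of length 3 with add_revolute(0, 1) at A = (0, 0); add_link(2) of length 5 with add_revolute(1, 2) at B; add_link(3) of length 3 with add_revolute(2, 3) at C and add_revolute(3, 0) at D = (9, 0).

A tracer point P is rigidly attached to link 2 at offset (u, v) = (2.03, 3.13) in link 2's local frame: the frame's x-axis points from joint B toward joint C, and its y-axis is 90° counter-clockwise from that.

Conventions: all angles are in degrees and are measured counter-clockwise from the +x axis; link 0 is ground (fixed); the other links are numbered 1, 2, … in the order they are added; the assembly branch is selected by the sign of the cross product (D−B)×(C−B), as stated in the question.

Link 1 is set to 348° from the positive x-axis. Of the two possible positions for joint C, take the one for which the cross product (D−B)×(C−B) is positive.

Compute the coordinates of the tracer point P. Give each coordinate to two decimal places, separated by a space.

A=(0,0), D=(9.00,0)
B = A + 3.00·(cos348°, sin348°) = (2.9344, -0.6237)
|BD| = 6.0975
circle(B,5.00) ∩ circle(D,3.00): a=4.3608, h=2.4461
  candidates: C₊=(7.0221,2.2557) cross=14.915; C₋=(7.5226,-2.6110) cross=-14.915
  branch + wants cross > 0 → take C=(7.0221,2.2557) (cross=14.915)
ex = (C−B)/|BC| = (0.8175,0.5759); ey = (-0.5759,0.8175)
P = B + 2.03·ex + 3.13·ey = (2.7915,3.1042)

2.79 3.10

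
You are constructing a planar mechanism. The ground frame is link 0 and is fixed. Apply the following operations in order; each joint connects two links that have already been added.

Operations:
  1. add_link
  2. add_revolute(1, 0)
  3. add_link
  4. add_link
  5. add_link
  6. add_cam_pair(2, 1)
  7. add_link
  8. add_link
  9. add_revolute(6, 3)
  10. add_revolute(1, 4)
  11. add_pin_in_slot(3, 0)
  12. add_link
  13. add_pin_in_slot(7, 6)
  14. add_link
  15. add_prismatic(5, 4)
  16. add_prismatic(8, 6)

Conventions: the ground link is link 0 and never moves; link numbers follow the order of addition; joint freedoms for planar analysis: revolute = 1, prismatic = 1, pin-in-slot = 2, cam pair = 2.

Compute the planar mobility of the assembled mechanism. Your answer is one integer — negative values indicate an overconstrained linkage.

L=1 J1=0 J2=0
add link → L=2 J1=0 J2=0
R@1,0 dof=1 J1 → L=2 J1=1 J2=0
add link → L=3 J1=1 J2=0
add link → L=4 J1=1 J2=0
add link → L=5 J1=1 J2=0
C@2,1 dof=2 J2 → L=5 J1=1 J2=1
add link → L=6 J1=1 J2=1
add link → L=7 J1=1 J2=1
R@6,3 dof=1 J1 → L=7 J1=2 J2=1
R@1,4 dof=1 J1 → L=7 J1=3 J2=1
PS@3,0 dof=2 J2 → L=7 J1=3 J2=2
add link → L=8 J1=3 J2=2
PS@7,6 dof=2 J2 → L=8 J1=3 J2=3
add link → L=9 J1=3 J2=3
P@5,4 dof=1 J1 → L=9 J1=4 J2=3
P@8,6 dof=1 J1 → L=9 J1=5 J2=3
M=3(L−1)−2J1−J2=3·8−2·5−3=11

M = 11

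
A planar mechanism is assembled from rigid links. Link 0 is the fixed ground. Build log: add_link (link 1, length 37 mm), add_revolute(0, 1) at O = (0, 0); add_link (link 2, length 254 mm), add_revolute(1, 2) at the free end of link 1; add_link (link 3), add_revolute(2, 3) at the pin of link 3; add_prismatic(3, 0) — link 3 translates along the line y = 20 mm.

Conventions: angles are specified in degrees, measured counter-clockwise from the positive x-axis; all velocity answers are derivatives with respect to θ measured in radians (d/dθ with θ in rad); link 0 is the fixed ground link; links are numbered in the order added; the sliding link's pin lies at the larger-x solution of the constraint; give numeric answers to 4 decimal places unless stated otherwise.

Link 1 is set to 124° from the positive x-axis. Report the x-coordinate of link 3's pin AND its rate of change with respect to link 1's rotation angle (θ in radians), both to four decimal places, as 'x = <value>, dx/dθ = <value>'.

geometry: r = 37 mm, L = 254 mm, e = 20 mm
crank pin P = (r cos θ, r sin θ) = (-20.690137, 30.674390)
h = r sin θ − e = 30.674390 − 20 = 10.674390
x = r cos θ + √(L² − h²) = -20.690137 + 253.775604 = 233.085467
dx/dθ = −r sin θ − h·r cos θ/√(L² − h²) (θ in radians; h = 10.674390) = -29.804115

x = 233.0855, dx/dθ = -29.8041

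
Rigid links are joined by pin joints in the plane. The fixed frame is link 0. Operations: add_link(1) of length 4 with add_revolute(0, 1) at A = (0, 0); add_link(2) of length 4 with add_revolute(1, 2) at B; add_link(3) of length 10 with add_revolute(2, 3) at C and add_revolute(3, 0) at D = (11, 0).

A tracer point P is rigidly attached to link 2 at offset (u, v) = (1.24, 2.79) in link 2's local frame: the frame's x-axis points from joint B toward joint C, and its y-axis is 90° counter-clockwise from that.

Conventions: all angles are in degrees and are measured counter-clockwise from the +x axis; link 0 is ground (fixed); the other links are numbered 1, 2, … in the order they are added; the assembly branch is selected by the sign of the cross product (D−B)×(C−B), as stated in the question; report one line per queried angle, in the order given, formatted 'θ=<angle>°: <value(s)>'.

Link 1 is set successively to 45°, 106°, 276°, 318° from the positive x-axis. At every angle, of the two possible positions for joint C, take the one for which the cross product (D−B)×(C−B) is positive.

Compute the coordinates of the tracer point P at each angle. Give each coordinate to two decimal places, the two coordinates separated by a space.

A=(0,0), D=(11.00,0)
θ=45°: B = A + 4.00·(cos45°, sin45°) = (2.8284, 2.8284)
θ=45°: |BD| = 8.6472
θ=45°: circle(B,4.00) ∩ circle(D,10.00): a=-0.5334, h=3.9643
θ=45°:   candidates: C₊=(3.6210,6.7491) cross=34.280; C₋=(1.0277,-0.7433) cross=-34.280
θ=45°:   branch + wants cross > 0 → take C=(3.6210,6.7491) (cross=34.280)
θ=45°: ex = (C−B)/|BC| = (0.1981,0.9802); ey = (-0.9802,0.1981)
θ=45°: P = B + 1.24·ex + 2.79·ey = (0.3394,4.5967)
θ=106°: B = A + 4.00·(cos106°, sin106°) = (-1.1025, 3.8450)
θ=106°: |BD| = 12.6987
θ=106°: circle(B,4.00) ∩ circle(D,10.00): a=3.0419, h=2.5975
θ=106°:   candidates: C₊=(2.5830,5.3995) cross=32.984; C₋=(1.0101,0.4484) cross=-32.984
θ=106°:   branch + wants cross > 0 → take C=(2.5830,5.3995) (cross=32.984)
θ=106°: ex = (C−B)/|BC| = (0.9214,0.3886); ey = (-0.3886,0.9214)
θ=106°: P = B + 1.24·ex + 2.79·ey = (-1.0443,6.8976)
θ=276°: B = A + 4.00·(cos276°, sin276°) = (0.4181, -3.9781)
θ=276°: |BD| = 11.3049
θ=276°: circle(B,4.00) ∩ circle(D,10.00): a=1.9373, h=3.4996
θ=276°:   candidates: C₊=(1.0000,-0.0206) cross=39.562; C₋=(3.4629,-6.5721) cross=-39.562
θ=276°:   branch + wants cross > 0 → take C=(1.0000,-0.0206) (cross=39.562)
θ=276°: ex = (C−B)/|BC| = (0.1455,0.9894); ey = (-0.9894,0.1455)
θ=276°: P = B + 1.24·ex + 2.79·ey = (-2.1618,-2.3454)
θ=318°: B = A + 4.00·(cos318°, sin318°) = (2.9726, -2.6765)
θ=318°: |BD| = 8.4619
θ=318°: circle(B,4.00) ∩ circle(D,10.00): a=-0.7325, h=3.9324
θ=318°:   candidates: C₊=(1.0339,0.8222) cross=33.275; C₋=(3.5215,-6.6387) cross=-33.275
θ=318°:   branch + wants cross > 0 → take C=(1.0339,0.8222) (cross=33.275)
θ=318°: ex = (C−B)/|BC| = (-0.4847,0.8747); ey = (-0.8747,-0.4847)
θ=318°: P = B + 1.24·ex + 2.79·ey = (-0.0688,-2.9442)

θ=45°: 0.34 4.60
θ=106°: -1.04 6.90
θ=276°: -2.16 -2.35
θ=318°: -0.07 -2.94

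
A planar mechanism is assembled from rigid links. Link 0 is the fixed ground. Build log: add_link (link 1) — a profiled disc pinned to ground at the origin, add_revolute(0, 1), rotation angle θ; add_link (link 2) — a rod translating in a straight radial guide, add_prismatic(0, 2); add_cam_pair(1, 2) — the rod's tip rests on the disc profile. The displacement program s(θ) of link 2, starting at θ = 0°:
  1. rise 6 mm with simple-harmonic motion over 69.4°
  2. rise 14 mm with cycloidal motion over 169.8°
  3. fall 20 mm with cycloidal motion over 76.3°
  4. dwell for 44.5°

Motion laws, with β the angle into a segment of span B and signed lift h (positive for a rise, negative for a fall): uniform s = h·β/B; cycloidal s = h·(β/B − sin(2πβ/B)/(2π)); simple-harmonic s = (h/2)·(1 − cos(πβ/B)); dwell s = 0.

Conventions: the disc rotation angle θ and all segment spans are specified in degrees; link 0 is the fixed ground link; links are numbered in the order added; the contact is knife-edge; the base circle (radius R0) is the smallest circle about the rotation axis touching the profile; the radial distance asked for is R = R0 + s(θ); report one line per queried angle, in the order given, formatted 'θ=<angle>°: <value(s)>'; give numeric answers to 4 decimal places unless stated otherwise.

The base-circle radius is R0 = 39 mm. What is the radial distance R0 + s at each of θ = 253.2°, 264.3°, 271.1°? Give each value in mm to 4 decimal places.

seg 1 [0°–69.4°] simple-harmonic, h=6: full span → s += 6 → s = 6.0000
seg 2 [69.4°–239.2°] cycloidal, h=14: full span → s += 14 → s = 20.0000
seg 3 [239.2°–315.5°] cycloidal, h=-20: θ=253.2° here. β=14, B=76.3. -20·(0.1835 − sin(2π·0.1835)/(2π)) = -0.7606 → s = 19.2394
seg 3 [239.2°–315.5°] cycloidal, h=-20: θ=264.3° here. β=25.1, B=76.3. -20·(0.3290 − sin(2π·0.3290)/(2π)) = -3.7800 → s = 16.2200
seg 3 [239.2°–315.5°] cycloidal, h=-20: θ=271.1° here. β=31.9, B=76.3. -20·(0.4181 − sin(2π·0.4181)/(2π)) = -6.7948 → s = 13.2052
θ=253.2°: R = R0 + s = 39 + 19.2394 = 58.2394
θ=264.3°: R = R0 + s = 39 + 16.2200 = 55.2200
θ=271.1°: R = R0 + s = 39 + 13.2052 = 52.2052

θ=253.2°: 58.2394
θ=264.3°: 55.2200
θ=271.1°: 52.2052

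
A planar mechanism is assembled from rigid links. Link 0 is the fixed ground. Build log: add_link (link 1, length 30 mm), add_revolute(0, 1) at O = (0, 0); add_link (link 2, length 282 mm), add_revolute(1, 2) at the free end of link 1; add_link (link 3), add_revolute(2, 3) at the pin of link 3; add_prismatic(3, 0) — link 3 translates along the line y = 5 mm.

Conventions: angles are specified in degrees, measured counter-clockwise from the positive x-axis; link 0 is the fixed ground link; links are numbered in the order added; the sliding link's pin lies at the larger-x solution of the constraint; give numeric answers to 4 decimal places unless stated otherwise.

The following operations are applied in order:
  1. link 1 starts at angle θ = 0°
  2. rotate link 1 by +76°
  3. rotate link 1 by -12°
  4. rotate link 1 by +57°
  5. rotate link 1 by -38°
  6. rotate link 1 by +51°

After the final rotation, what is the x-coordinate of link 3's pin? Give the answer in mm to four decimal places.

geometry: r = 30 mm, L = 282 mm, e = 5 mm; θ starts at 0°
rotate link 1 by +76°: θ ← 0° +76° = 76°
rotate link 1 by -12°: θ ← 76° -12° = 64°
rotate link 1 by +57°: θ ← 64° +57° = 121°
rotate link 1 by -38°: θ ← 121° -38° = 83°
rotate link 1 by +51°: θ ← 83° +51° = 134°
crank pin P = (r cos θ, r sin θ) = (-20.839751, 21.580194)
h = r sin θ − e = 21.580194 − 5 = 16.580194
x = r cos θ + √(L² − h²) = -20.839751 + 281.512162 = 260.672411

260.6724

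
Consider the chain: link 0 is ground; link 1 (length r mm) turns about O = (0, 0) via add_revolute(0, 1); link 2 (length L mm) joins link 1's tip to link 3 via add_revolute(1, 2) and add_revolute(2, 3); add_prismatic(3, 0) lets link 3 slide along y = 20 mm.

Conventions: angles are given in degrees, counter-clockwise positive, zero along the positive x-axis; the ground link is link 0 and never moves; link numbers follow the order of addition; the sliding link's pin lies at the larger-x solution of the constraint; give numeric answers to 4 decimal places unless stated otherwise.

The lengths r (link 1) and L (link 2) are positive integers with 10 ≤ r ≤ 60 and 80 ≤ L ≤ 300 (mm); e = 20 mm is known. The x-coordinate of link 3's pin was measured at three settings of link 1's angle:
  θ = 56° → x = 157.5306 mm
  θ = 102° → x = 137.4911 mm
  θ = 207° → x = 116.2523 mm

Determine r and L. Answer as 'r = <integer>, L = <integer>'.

constraint per measurement: (x − r cos θ)² + (r sin θ − e)² = L²
subtracting the θ₁ and θ₂ equations cancels the r² and L² terms:
r = (x₁² − x₂²) / (2[(x₁cos θ₁ + e sin θ₁) − (x₂cos θ₂ + e sin θ₂)]) = 26.0000 → r = 26
L² = (x₁ − r cos θ₁)² + (r sin θ₁ − e)² = 20449.0112 → L = 143.0000 → L = 143
check at θ₃=207°: x = 116.2523 (printed 116.2523) ✓

r = 26, L = 143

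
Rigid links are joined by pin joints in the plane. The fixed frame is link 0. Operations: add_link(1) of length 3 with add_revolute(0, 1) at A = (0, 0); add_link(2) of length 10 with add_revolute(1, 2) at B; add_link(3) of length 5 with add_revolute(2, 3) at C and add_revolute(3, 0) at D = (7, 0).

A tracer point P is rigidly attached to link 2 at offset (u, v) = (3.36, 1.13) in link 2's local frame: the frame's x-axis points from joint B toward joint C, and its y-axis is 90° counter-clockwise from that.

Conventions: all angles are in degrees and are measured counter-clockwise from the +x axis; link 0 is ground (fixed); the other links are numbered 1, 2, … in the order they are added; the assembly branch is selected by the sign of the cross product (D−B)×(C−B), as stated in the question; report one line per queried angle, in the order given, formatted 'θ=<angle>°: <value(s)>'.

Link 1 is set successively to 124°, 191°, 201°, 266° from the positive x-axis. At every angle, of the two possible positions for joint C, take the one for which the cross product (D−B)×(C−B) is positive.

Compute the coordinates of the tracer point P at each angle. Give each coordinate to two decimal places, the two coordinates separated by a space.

A=(0,0), D=(7.00,0)
θ=124°: B = A + 3.00·(cos124°, sin124°) = (-1.6776, 2.4871)
θ=124°: |BD| = 9.0270
θ=124°: circle(B,10.00) ∩ circle(D,5.00): a=8.6677, h=4.9871
θ=124°:   candidates: C₊=(8.0287,4.8930) cross=45.018; C₋=(5.2806,-4.6951) cross=-45.018
θ=124°:   branch + wants cross > 0 → take C=(8.0287,4.8930) (cross=45.018)
θ=124°: ex = (C−B)/|BC| = (0.9706,0.2406); ey = (-0.2406,0.9706)
θ=124°: P = B + 3.36·ex + 1.13·ey = (1.3119,4.3923)
θ=191°: B = A + 3.00·(cos191°, sin191°) = (-2.9449, -0.5724)
θ=191°: |BD| = 9.9613
θ=191°: circle(B,10.00) ∩ circle(D,5.00): a=8.7452, h=4.8499
θ=191°:   candidates: C₊=(5.5072,4.7720) cross=48.311; C₋=(6.0646,-4.9117) cross=-48.311
θ=191°:   branch + wants cross > 0 → take C=(5.5072,4.7720) (cross=48.311)
θ=191°: ex = (C−B)/|BC| = (0.8452,0.5344); ey = (-0.5344,0.8452)
θ=191°: P = B + 3.36·ex + 1.13·ey = (-0.7089,2.1784)
θ=201°: B = A + 3.00·(cos201°, sin201°) = (-2.8007, -1.0751)
θ=201°: |BD| = 9.8595
θ=201°: circle(B,10.00) ∩ circle(D,5.00): a=8.7332, h=4.8715
θ=201°:   candidates: C₊=(5.3492,4.7196) cross=48.031; C₋=(6.4116,-4.9653) cross=-48.031
θ=201°:   branch + wants cross > 0 → take C=(5.3492,4.7196) (cross=48.031)
θ=201°: ex = (C−B)/|BC| = (0.8150,0.5795); ey = (-0.5795,0.8150)
θ=201°: P = B + 3.36·ex + 1.13·ey = (-0.7172,1.7929)
θ=266°: B = A + 3.00·(cos266°, sin266°) = (-0.2093, -2.9927)
θ=266°: |BD| = 7.8058
θ=266°: circle(B,10.00) ∩ circle(D,5.00): a=8.7070, h=4.9181
θ=266°:   candidates: C₊=(5.9468,4.8878) cross=38.389; C₋=(9.7180,-4.1967) cross=-38.389
θ=266°:   branch + wants cross > 0 → take C=(5.9468,4.8878) (cross=38.389)
θ=266°: ex = (C−B)/|BC| = (0.6156,0.7881); ey = (-0.7881,0.6156)
θ=266°: P = B + 3.36·ex + 1.13·ey = (0.9687,0.3508)

θ=124°: 1.31 4.39
θ=191°: -0.71 2.18
θ=201°: -0.72 1.79
θ=266°: 0.97 0.35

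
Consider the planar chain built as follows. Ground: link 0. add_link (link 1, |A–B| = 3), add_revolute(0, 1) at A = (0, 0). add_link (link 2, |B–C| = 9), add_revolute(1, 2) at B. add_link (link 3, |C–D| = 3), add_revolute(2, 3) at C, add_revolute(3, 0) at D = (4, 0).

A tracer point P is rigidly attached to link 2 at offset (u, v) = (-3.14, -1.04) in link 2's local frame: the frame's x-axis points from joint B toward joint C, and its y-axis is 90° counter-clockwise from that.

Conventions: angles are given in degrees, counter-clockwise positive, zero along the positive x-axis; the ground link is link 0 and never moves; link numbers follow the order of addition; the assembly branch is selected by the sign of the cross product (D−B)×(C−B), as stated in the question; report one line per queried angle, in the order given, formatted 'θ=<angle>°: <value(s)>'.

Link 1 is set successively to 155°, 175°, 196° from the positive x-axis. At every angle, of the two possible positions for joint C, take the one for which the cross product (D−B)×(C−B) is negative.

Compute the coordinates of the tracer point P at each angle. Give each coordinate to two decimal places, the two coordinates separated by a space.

A=(0,0), D=(4.00,0)
θ=155°: B = A + 3.00·(cos155°, sin155°) = (-2.7189, 1.2679)
θ=155°: |BD| = 6.8375
θ=155°: circle(B,9.00) ∩ circle(D,3.00): a=8.6838, h=2.3645
θ=155°:   candidates: C₊=(6.2528,1.9812) cross=16.168; C₋=(5.3759,-2.6659) cross=-16.168
θ=155°:   branch - wants cross < 0 → take C=(5.3759,-2.6659) (cross=-16.168)
θ=155°: ex = (C−B)/|BC| = (0.8994,-0.4371); ey = (0.4371,0.8994)
θ=155°: P = B + -3.14·ex + -1.04·ey = (-5.9977,1.7049)
θ=175°: B = A + 3.00·(cos175°, sin175°) = (-2.9886, 0.2615)
θ=175°: |BD| = 6.9935
θ=175°: circle(B,9.00) ∩ circle(D,3.00): a=8.6444, h=2.5049
θ=175°:   candidates: C₊=(5.7434,2.4414) cross=17.518; C₋=(5.5561,-2.5649) cross=-17.518
θ=175°:   branch - wants cross < 0 → take C=(5.5561,-2.5649) (cross=-17.518)
θ=175°: ex = (C−B)/|BC| = (0.9494,-0.3140); ey = (0.3140,0.9494)
θ=175°: P = B + -3.14·ex + -1.04·ey = (-6.2963,0.2602)
θ=196°: B = A + 3.00·(cos196°, sin196°) = (-2.8838, -0.8269)
θ=196°: |BD| = 6.9333
θ=196°: circle(B,9.00) ∩ circle(D,3.00): a=8.6590, h=2.4540
θ=196°:   candidates: C₊=(5.4207,2.6423) cross=17.014; C₋=(6.0061,-2.2306) cross=-17.014
θ=196°:   branch - wants cross < 0 → take C=(6.0061,-2.2306) (cross=-17.014)
θ=196°: ex = (C−B)/|BC| = (0.9878,-0.1560); ey = (0.1560,0.9878)
θ=196°: P = B + -3.14·ex + -1.04·ey = (-6.1476,-1.3644)

θ=155°: -6.00 1.70
θ=175°: -6.30 0.26
θ=196°: -6.15 -1.36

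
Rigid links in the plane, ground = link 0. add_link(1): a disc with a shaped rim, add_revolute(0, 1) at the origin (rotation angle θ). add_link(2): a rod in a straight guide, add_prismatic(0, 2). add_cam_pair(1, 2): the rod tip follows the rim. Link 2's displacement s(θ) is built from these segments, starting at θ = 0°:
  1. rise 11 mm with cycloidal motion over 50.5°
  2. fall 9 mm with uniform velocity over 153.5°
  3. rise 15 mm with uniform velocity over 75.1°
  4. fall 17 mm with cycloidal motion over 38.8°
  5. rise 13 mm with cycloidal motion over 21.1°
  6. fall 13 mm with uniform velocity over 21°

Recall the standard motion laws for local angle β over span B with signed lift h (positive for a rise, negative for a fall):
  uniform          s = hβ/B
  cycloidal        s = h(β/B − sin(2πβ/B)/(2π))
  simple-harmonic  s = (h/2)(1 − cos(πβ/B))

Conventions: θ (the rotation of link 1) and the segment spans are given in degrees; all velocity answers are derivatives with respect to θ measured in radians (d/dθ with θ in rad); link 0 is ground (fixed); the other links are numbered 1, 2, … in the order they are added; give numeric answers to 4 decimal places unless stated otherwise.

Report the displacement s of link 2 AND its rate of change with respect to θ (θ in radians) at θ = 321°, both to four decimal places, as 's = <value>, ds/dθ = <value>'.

segment 1 (0° to 50.5°, cycloidal, h = 11) is passed completely: s = 0.0000 + (11) = 11.0000
segment 2 (50.5° to 204°, uniform, h = -9) is passed completely: s = 11.0000 + (-9) = 2.0000
segment 3 (204° to 279.1°, uniform, h = 15) is passed completely: s = 2.0000 + (15) = 17.0000
segment 4 (279.1° to 317.9°, cycloidal, h = -17) is passed completely: s = 17.0000 + (-17) = 0.0000
θ = 321° falls in segment 5 (317.9° to 339°, cycloidal, h = 13): β = 321 − 317.9 = 3.1°, B = 21.1°; Δs = 13·(0.1469 − sin(2π·0.1469)/(2π)) = 0.2599; s = 0.0000 + 0.2599 = 0.2599
velocity in seg [317.9°–339°] (cycloidal), θ in radians: β = 3.1° = 0.0541 rad, B = 21.1° = 0.3683 rad; ds/dθ = (h/B)(1 − cos(2πβ/B)) = (13/0.3683)(1 − cos(2π·0.1469)) = 14.002618 mm/rad

s = 0.2599, ds/dθ = 14.0026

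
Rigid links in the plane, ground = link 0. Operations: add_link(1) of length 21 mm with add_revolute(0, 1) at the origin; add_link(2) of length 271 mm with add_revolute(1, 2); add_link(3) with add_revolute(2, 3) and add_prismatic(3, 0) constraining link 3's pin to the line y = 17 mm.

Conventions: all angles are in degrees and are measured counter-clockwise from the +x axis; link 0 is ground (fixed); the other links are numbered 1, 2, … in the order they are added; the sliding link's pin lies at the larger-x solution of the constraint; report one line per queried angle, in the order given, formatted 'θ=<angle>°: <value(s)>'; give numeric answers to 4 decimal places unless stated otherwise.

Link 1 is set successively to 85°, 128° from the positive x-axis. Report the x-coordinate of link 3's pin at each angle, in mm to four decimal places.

geometry: r = 21 mm, L = 271 mm, e = 17 mm
θ=85°: crank pin P = (r cos θ, r sin θ) = (1.830271, 20.920089)
θ=85°: h = r sin θ − e = 20.920089 − 17 = 3.920089
θ=85°: x = r cos θ + √(L² − h²) = 1.830271 + 270.971646 = 272.801917
θ=128°: crank pin P = (r cos θ, r sin θ) = (-12.928891, 16.548226)
θ=128°: h = r sin θ − e = 16.548226 − 17 = -0.451774
θ=128°: x = r cos θ + √(L² − h²) = -12.928891 + 270.999623 = 258.070732

θ=85°: 272.8019
θ=128°: 258.0707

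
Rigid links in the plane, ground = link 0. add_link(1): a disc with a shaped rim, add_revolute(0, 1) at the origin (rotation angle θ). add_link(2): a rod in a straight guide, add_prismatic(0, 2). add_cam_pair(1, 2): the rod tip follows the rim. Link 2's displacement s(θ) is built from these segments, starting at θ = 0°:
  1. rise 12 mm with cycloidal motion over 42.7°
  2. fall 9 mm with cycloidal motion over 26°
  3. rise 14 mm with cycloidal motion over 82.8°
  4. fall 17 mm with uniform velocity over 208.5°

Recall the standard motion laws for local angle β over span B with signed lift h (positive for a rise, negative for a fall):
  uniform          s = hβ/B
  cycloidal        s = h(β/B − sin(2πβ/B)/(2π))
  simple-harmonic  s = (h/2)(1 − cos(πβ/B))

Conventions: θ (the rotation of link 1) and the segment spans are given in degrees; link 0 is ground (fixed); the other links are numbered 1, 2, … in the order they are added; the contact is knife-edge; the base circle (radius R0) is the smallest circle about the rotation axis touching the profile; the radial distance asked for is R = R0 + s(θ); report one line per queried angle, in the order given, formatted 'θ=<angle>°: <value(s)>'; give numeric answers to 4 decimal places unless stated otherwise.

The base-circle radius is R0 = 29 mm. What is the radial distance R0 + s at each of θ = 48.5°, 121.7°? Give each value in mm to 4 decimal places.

segment 1 (0° to 42.7°, cycloidal, h = 12) is passed completely: s = 0.0000 + (12) = 12.0000
θ = 48.5° falls in segment 2 (42.7° to 68.7°, cycloidal, h = -9): β = 48.5 − 42.7 = 5.8°, B = 26°; Δs = -9·(0.2231 − sin(2π·0.2231)/(2π)) = -0.5957; s = 12.0000 − 0.5957 = 11.4043
segment 2 (42.7° to 68.7°, cycloidal, h = -9) is passed completely: s = 12.0000 + (-9) = 3.0000
θ = 121.7° falls in segment 3 (68.7° to 151.5°, cycloidal, h = 14): β = 121.7 − 68.7 = 53°, B = 82.8°; Δs = 14·(0.6401 − sin(2π·0.6401)/(2π)) = 10.6790; s = 3.0000 + 10.6790 = 13.6790
θ=48.5°: R = R0 + s = 29 + 11.4043 = 40.4043
θ=121.7°: R = R0 + s = 29 + 13.6790 = 42.6790

θ=48.5°: 40.4043
θ=121.7°: 42.6790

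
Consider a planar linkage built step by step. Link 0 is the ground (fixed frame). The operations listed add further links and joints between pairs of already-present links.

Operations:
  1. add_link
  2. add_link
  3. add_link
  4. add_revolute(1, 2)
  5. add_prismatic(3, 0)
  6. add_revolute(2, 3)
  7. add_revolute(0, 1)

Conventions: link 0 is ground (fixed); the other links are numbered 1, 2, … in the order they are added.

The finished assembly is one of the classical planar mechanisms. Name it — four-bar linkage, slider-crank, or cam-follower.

links: 4 (incl. ground); joints: 3 revolute, 1 prismatic, 0 higher (cam) pair, forming one closed loop
4 links, 3 revolutes + 1 prismatic in one loop → slider-crank

slider-crank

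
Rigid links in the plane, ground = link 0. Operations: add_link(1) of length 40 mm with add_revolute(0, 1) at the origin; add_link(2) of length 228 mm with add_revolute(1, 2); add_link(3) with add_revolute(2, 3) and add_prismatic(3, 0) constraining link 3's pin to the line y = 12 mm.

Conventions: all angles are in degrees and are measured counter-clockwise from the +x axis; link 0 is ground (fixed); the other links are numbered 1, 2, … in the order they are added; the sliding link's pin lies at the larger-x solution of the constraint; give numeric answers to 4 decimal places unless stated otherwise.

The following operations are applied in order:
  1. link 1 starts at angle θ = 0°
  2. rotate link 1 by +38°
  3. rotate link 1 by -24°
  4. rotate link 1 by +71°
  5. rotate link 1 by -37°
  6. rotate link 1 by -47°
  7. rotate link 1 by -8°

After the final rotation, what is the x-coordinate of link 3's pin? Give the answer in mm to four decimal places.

geometry: r = 40 mm, L = 228 mm, e = 12 mm; θ starts at 0°
rotate link 1 by +38°: θ ← 0° +38° = 38°
rotate link 1 by -24°: θ ← 38° -24° = 14°
rotate link 1 by +71°: θ ← 14° +71° = 85°
rotate link 1 by -37°: θ ← 85° -37° = 48°
rotate link 1 by -47°: θ ← 48° -47° = 1°
rotate link 1 by -8°: θ ← 1° -8° = -7°
crank pin P = (r cos θ, r sin θ) = (39.701846, -4.874774)
h = r sin θ − e = -4.874774 − 12 = -16.874774
x = r cos θ + √(L² − h²) = 39.701846 + 227.374673 = 267.076519

267.0765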